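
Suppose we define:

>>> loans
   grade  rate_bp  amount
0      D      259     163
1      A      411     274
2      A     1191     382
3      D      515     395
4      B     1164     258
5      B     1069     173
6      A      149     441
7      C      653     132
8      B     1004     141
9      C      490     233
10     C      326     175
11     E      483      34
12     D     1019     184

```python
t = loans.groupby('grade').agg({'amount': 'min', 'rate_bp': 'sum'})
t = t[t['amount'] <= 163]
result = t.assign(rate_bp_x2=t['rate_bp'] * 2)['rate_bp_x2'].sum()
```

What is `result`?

13964

group by grade: min(amount), sum(rate_bp):
       amount  rate_bp
grade                 
A         274     1751
B         141     3237
C         132     1469
D         163     1793
E          34      483
filter rows where amount <= 163:
       amount  rate_bp
grade                 
B         141     3237
C         132     1469
D         163     1793
E          34      483
add column rate_bp_x2 = t['rate_bp'] * 2:
       amount  rate_bp  rate_bp_x2
grade                             
B         141     3237        6474
C         132     1469        2938
D         163     1793        3586
E          34      483         966
Finally, sum of column 'rate_bp_x2' = 13964.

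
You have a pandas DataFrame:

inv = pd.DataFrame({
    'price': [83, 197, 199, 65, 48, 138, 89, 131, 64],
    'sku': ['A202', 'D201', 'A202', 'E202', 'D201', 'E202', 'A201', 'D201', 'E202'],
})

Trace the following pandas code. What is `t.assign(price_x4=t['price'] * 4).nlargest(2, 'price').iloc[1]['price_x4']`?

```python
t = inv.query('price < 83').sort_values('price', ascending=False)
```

256

filter rows where price < 83:
   price   sku
3     65  E202
4     48  D201
8     64  E202
sort by price descending:
   price   sku
3     65  E202
8     64  E202
4     48  D201
add column price_x4 = t['price'] * 4:
   price   sku  price_x4
3     65  E202       260
8     64  E202       256
4     48  D201       192
take 2 rows with largest price:
   price   sku  price_x4
3     65  E202       260
8     64  E202       256
value at position 1, column 'price_x4' → 256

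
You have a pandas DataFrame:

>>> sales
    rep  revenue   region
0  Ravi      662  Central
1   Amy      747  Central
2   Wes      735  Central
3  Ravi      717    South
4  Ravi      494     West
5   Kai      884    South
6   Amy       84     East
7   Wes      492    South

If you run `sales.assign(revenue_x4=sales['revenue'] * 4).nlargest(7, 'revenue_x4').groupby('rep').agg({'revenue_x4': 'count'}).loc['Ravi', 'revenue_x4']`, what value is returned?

add column revenue_x4 = sales['revenue'] * 4:
    rep  revenue   region  revenue_x4
0  Ravi      662  Central        2648
1   Amy      747  Central        2988
2   Wes      735  Central        2940
3  Ravi      717    South        2868
4  Ravi      494     West        1976
5   Kai      884    South        3536
6   Amy       84     East         336
7   Wes      492    South        1968
take 7 rows with largest revenue_x4:
    rep  revenue   region  revenue_x4
5   Kai      884    South        3536
1   Amy      747  Central        2988
2   Wes      735  Central        2940
3  Ravi      717    South        2868
0  Ravi      662  Central        2648
4  Ravi      494     West        1976
7   Wes      492    South        1968
group by rep, count of revenue_x4:
      revenue_x4
rep             
Amy            1
Kai            1
Ravi           3
Wes            2

3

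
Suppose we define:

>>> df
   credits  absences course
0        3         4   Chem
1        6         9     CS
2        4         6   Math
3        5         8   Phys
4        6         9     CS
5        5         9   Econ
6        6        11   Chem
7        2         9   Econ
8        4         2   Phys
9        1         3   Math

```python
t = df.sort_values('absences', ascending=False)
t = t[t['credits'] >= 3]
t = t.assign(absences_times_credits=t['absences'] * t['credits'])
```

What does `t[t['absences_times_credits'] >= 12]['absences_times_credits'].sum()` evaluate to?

sort by absences descending:
   credits  absences course
6        6        11   Chem
1        6         9     CS
4        6         9     CS
5        5         9   Econ
7        2         9   Econ
3        5         8   Phys
2        4         6   Math
0        3         4   Chem
9        1         3   Math
8        4         2   Phys
filter rows where credits >= 3:
   credits  absences course
6        6        11   Chem
1        6         9     CS
4        6         9     CS
5        5         9   Econ
3        5         8   Phys
2        4         6   Math
0        3         4   Chem
8        4         2   Phys
add column absences_times_credits = t['absences'] * t['credits']:
   credits  absences course  absences_times_credits
6        6        11   Chem                      66
1        6         9     CS                      54
4        6         9     CS                      54
5        5         9   Econ                      45
3        5         8   Phys                      40
2        4         6   Math                      24
0        3         4   Chem                      12
8        4         2   Phys                       8
filter rows where absences_times_credits >= 12:
   credits  absences course  absences_times_credits
6        6        11   Chem                      66
1        6         9     CS                      54
4        6         9     CS                      54
5        5         9   Econ                      45
3        5         8   Phys                      40
2        4         6   Math                      24
0        3         4   Chem                      12
Then the sum of column 'absences_times_credits': 295

295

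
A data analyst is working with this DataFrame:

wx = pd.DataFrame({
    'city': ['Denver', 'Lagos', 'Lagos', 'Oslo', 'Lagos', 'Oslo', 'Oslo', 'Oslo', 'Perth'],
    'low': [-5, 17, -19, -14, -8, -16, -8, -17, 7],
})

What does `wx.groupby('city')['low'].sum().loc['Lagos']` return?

group by city, sum of low:
city
Denver    -5
Lagos    -10
Oslo     -55
Perth      7
Name: low, dtype: int64
value at index 'Lagos' → -10

-10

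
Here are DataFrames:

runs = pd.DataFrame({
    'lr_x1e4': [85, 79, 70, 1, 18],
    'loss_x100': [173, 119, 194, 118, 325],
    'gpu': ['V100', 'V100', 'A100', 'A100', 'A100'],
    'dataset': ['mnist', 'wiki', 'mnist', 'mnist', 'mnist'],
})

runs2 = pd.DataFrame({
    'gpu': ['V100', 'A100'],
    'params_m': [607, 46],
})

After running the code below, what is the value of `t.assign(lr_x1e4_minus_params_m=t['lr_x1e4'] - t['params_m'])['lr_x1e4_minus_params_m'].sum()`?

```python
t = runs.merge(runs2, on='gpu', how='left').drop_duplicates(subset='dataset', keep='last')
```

-556

merge on 'gpu' (how='left') → 5 rows:
   lr_x1e4  loss_x100   gpu dataset  params_m
0       85        173  V100   mnist       607
1       79        119  V100    wiki       607
2       70        194  A100   mnist        46
3        1        118  A100   mnist        46
4       18        325  A100   mnist        46
drop duplicate dataset (keep=last):
   lr_x1e4  loss_x100   gpu dataset  params_m
1       79        119  V100    wiki       607
4       18        325  A100   mnist        46
add column lr_x1e4_minus_params_m = t['lr_x1e4'] - t['params_m']:
   lr_x1e4  loss_x100   gpu dataset  params_m  lr_x1e4_minus_params_m
1       79        119  V100    wiki       607                    -528
4       18        325  A100   mnist        46                     -28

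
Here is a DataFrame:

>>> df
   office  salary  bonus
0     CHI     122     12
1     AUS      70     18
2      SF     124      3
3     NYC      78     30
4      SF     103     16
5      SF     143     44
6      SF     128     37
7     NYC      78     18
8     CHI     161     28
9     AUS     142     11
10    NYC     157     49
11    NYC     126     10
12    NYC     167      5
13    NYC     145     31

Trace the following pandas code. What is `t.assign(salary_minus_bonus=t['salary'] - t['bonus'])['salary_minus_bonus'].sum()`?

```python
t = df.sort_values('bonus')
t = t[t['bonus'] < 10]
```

283

sort by bonus:
   office  salary  bonus
2      SF     124      3
12    NYC     167      5
11    NYC     126     10
9     AUS     142     11
0     CHI     122     12
4      SF     103     16
1     AUS      70     18
7     NYC      78     18
8     CHI     161     28
3     NYC      78     30
13    NYC     145     31
6      SF     128     37
5      SF     143     44
10    NYC     157     49
filter rows where bonus < 10:
   office  salary  bonus
2      SF     124      3
12    NYC     167      5
add column salary_minus_bonus = t['salary'] - t['bonus']:
   office  salary  bonus  salary_minus_bonus
2      SF     124      3                 121
12    NYC     167      5                 162
Hence 283.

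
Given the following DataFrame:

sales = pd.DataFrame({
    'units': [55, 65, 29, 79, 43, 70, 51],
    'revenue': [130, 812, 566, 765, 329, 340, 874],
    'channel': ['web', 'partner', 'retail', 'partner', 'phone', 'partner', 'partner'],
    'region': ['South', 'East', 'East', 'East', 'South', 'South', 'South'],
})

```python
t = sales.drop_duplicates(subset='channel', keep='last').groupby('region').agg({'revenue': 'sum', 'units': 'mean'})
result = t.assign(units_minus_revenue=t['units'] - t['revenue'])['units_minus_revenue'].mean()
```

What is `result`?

-910.166666667

drop duplicate channel (keep=last):
   units  revenue  channel region
0     55      130      web  South
2     29      566   retail   East
4     43      329    phone  South
6     51      874  partner  South
group by region: sum(revenue), mean(units):
        revenue      units
region                    
East        566  29.000000
South      1333  49.666667
add column units_minus_revenue = t['units'] - t['revenue']:
        revenue      units  units_minus_revenue
region                                         
East        566  29.000000          -537.000000
South      1333  49.666667         -1283.333333
Then the mean of column 'units_minus_revenue': -910.166666667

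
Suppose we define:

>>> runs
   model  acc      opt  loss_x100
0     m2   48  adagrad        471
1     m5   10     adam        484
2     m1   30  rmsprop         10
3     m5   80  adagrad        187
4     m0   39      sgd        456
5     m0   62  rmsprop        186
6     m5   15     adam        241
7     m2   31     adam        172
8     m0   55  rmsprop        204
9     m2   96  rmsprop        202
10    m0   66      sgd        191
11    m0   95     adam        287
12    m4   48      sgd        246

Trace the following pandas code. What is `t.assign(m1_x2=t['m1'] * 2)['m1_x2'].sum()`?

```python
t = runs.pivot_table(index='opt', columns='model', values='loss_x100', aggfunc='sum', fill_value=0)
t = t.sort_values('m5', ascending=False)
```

pivot: rows=opt, cols=model, sum(loss_x100):
model     m0  m1   m2   m4   m5
opt                            
adagrad    0   0  471    0  187
adam     287   0  172    0  725
rmsprop  390  10  202    0    0
sgd      647   0    0  246    0
sort by m5 descending:
model     m0  m1   m2   m4   m5
opt                            
adam     287   0  172    0  725
adagrad    0   0  471    0  187
rmsprop  390  10  202    0    0
sgd      647   0    0  246    0
add column m1_x2 = t['m1'] * 2:
model     m0  m1   m2   m4   m5  m1_x2
opt                                   
adam     287   0  172    0  725      0
adagrad    0   0  471    0  187      0
rmsprop  390  10  202    0    0     20
sgd      647   0    0  246    0      0

20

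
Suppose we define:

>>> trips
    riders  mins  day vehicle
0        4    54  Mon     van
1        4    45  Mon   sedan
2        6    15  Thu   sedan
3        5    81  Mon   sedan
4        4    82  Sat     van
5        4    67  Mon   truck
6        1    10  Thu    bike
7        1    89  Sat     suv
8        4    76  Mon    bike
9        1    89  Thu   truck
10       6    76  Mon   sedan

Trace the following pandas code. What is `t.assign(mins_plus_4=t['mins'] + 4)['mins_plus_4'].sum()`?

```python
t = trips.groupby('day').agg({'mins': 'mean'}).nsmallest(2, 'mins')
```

group by day, mean of mins:
     mins
day      
Mon  66.5
Sat  85.5
Thu  38.0
take 2 rows with smallest mins:
     mins
day      
Thu  38.0
Mon  66.5
add column mins_plus_4 = t['mins'] + 4:
     mins  mins_plus_4
day                   
Thu  38.0         42.0
Mon  66.5         70.5
Reading off the sum of column 'mins_plus_4', we get 112.5.

112.5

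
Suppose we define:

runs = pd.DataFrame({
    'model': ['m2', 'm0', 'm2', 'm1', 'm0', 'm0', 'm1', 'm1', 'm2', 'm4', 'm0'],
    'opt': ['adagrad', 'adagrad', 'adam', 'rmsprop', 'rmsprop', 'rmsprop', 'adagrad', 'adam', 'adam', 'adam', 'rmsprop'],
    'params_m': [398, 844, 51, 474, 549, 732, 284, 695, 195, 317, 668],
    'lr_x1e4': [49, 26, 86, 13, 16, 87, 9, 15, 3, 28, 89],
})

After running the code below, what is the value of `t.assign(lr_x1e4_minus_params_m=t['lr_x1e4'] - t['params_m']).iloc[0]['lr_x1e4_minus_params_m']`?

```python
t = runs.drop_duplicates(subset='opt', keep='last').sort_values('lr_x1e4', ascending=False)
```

-579

drop duplicate opt (keep=last):
   model      opt  params_m  lr_x1e4
6     m1  adagrad       284        9
9     m4     adam       317       28
10    m0  rmsprop       668       89
sort by lr_x1e4 descending:
   model      opt  params_m  lr_x1e4
10    m0  rmsprop       668       89
9     m4     adam       317       28
6     m1  adagrad       284        9
add column lr_x1e4_minus_params_m = t['lr_x1e4'] - t['params_m']:
   model      opt  params_m  lr_x1e4  lr_x1e4_minus_params_m
10    m0  rmsprop       668       89                    -579
9     m4     adam       317       28                    -289
6     m1  adagrad       284        9                    -275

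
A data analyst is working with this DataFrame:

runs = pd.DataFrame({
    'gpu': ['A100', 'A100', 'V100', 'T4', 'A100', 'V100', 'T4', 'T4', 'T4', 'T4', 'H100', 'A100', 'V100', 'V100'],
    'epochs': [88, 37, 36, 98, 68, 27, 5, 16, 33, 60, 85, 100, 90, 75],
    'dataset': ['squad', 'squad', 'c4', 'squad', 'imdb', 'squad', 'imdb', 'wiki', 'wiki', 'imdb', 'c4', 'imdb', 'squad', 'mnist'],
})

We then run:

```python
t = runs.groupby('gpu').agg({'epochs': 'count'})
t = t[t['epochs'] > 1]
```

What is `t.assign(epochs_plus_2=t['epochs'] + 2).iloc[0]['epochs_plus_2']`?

6

group by gpu, count of epochs:
      epochs
gpu         
A100       4
H100       1
T4         5
V100       4
filter rows where epochs > 1:
      epochs
gpu         
A100       4
T4         5
V100       4
add column epochs_plus_2 = t['epochs'] + 2:
      epochs  epochs_plus_2
gpu                        
A100       4              6
T4         5              7
V100       4              6
Then the value at position 0, column 'epochs_plus_2': 6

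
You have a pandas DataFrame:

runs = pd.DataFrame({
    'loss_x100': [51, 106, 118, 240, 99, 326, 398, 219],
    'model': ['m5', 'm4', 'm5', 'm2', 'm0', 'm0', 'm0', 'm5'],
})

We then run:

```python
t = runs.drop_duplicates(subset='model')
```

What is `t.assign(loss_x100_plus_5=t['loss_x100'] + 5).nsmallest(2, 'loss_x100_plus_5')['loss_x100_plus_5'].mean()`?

80.0

drop duplicate model (keep=first):
   loss_x100 model
0         51    m5
1        106    m4
3        240    m2
4         99    m0
add column loss_x100_plus_5 = t['loss_x100'] + 5:
   loss_x100 model  loss_x100_plus_5
0         51    m5                56
1        106    m4               111
3        240    m2               245
4         99    m0               104
take 2 rows with smallest loss_x100_plus_5:
   loss_x100 model  loss_x100_plus_5
0         51    m5                56
4         99    m0               104
Then the mean of column 'loss_x100_plus_5': 80.0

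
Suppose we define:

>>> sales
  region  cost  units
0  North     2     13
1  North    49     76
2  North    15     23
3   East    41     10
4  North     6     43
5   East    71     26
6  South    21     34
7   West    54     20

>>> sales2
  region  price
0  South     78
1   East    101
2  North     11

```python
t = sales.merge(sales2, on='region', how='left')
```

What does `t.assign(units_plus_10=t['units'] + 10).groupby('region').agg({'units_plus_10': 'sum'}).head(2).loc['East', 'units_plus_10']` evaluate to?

merge on 'region' (how='left') → 8 rows:
  region  cost  units  price
0  North     2     13   11.0
1  North    49     76   11.0
2  North    15     23   11.0
3   East    41     10  101.0
4  North     6     43   11.0
5   East    71     26  101.0
6  South    21     34   78.0
7   West    54     20    NaN
add column units_plus_10 = t['units'] + 10:
  region  cost  units  price  units_plus_10
0  North     2     13   11.0             23
1  North    49     76   11.0             86
2  North    15     23   11.0             33
3   East    41     10  101.0             20
4  North     6     43   11.0             53
5   East    71     26  101.0             36
6  South    21     34   78.0             44
7   West    54     20    NaN             30
group by region, sum of units_plus_10:
        units_plus_10
region               
East               56
North             195
South              44
West               30
take first 2 rows:
        units_plus_10
region               
East               56
North             195
The value at row 'East', column 'units_plus_10' is 56.

56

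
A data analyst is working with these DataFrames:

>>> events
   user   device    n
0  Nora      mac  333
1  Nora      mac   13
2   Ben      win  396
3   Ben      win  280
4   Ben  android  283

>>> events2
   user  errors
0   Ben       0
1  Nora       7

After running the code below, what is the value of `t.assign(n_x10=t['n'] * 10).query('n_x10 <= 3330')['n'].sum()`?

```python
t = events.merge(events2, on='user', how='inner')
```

merge on 'user' (how='inner') → 5 rows:
   user   device    n  errors
0  Nora      mac  333       7
1  Nora      mac   13       7
2   Ben      win  396       0
3   Ben      win  280       0
4   Ben  android  283       0
add column n_x10 = t['n'] * 10:
   user   device    n  errors  n_x10
0  Nora      mac  333       7   3330
1  Nora      mac   13       7    130
2   Ben      win  396       0   3960
3   Ben      win  280       0   2800
4   Ben  android  283       0   2830
filter rows where n_x10 <= 3330:
   user   device    n  errors  n_x10
0  Nora      mac  333       7   3330
1  Nora      mac   13       7    130
3   Ben      win  280       0   2800
4   Ben  android  283       0   2830

909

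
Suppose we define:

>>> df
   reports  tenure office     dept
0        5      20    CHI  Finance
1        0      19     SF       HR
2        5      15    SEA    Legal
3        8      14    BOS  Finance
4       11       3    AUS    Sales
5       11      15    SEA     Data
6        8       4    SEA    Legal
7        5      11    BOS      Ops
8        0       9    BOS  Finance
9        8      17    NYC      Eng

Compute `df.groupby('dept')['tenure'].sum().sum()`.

group by dept, sum of tenure:
dept
Data       15
Eng        17
Finance    43
HR         19
Legal      19
Ops        11
Sales       3
Name: tenure, dtype: int64
Hence 127.

127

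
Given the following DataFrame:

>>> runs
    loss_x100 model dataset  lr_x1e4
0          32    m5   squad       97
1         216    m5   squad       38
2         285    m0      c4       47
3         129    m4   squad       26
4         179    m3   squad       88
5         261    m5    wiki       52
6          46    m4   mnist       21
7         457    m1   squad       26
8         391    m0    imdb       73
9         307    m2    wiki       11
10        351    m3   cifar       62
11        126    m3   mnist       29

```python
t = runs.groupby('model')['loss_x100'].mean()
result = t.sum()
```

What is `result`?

group by model, mean of loss_x100:
model
m0    338.000000
m1    457.000000
m2    307.000000
m3    218.666667
m4     87.500000
m5    169.666667
Name: loss_x100, dtype: float64
So sum() = 1577.83333333.

1577.83333333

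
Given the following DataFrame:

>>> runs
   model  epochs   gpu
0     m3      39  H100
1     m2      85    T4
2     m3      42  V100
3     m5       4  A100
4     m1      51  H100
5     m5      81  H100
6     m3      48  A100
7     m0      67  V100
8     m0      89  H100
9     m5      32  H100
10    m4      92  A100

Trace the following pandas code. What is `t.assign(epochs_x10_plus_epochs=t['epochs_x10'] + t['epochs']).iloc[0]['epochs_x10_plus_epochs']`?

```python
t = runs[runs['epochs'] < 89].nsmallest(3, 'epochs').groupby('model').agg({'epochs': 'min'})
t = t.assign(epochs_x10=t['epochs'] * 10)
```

429

filter rows where epochs < 89:
  model  epochs   gpu
0    m3      39  H100
1    m2      85    T4
2    m3      42  V100
3    m5       4  A100
4    m1      51  H100
5    m5      81  H100
6    m3      48  A100
7    m0      67  V100
9    m5      32  H100
take 3 rows with smallest epochs:
  model  epochs   gpu
3    m5       4  A100
9    m5      32  H100
0    m3      39  H100
group by model, min of epochs:
       epochs
model        
m3         39
m5          4
add column epochs_x10 = t['epochs'] * 10:
       epochs  epochs_x10
model                    
m3         39         390
m5          4          40
add column epochs_x10_plus_epochs = t['epochs_x10'] + t['epochs']:
       epochs  epochs_x10  epochs_x10_plus_epochs
model                                            
m3         39         390                     429
m5          4          40                      44
Reading off the value at position 0, column 'epochs_x10_plus_epochs', we get 429.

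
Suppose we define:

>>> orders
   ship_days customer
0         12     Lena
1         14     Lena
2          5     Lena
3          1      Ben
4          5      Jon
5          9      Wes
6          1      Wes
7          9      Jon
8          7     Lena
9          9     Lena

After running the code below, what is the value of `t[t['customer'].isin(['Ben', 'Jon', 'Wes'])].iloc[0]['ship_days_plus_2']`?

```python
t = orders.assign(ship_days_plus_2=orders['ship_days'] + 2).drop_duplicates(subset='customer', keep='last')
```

add column ship_days_plus_2 = orders['ship_days'] + 2:
   ship_days customer  ship_days_plus_2
0         12     Lena                14
1         14     Lena                16
2          5     Lena                 7
3          1      Ben                 3
4          5      Jon                 7
5          9      Wes                11
6          1      Wes                 3
7          9      Jon                11
8          7     Lena                 9
9          9     Lena                11
drop duplicate customer (keep=last):
   ship_days customer  ship_days_plus_2
3          1      Ben                 3
6          1      Wes                 3
7          9      Jon                11
9          9     Lena                11
filter rows where customer in ['Ben', 'Jon', 'Wes']:
   ship_days customer  ship_days_plus_2
3          1      Ben                 3
6          1      Wes                 3
7          9      Jon                11
value at position 0, column 'ship_days_plus_2' → 3

3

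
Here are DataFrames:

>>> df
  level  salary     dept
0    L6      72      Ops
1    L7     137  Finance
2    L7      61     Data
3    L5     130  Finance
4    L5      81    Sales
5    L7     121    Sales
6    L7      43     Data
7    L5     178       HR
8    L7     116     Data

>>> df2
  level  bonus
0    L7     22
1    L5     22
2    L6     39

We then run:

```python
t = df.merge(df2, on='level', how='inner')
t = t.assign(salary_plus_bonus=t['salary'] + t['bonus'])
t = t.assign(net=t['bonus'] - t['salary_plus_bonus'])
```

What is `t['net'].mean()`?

merge on 'level' (how='inner') → 9 rows:
  level  salary     dept  bonus
0    L6      72      Ops     39
1    L7     137  Finance     22
2    L7      61     Data     22
3    L5     130  Finance     22
4    L5      81    Sales     22
5    L7     121    Sales     22
6    L7      43     Data     22
7    L5     178       HR     22
8    L7     116     Data     22
add column salary_plus_bonus = t['salary'] + t['bonus']:
  level  salary     dept  bonus  salary_plus_bonus
0    L6      72      Ops     39                111
1    L7     137  Finance     22                159
2    L7      61     Data     22                 83
3    L5     130  Finance     22                152
4    L5      81    Sales     22                103
5    L7     121    Sales     22                143
6    L7      43     Data     22                 65
7    L5     178       HR     22                200
8    L7     116     Data     22                138
add column net = t['bonus'] - t['salary_plus_bonus']:
  level  salary     dept  bonus  salary_plus_bonus  net
0    L6      72      Ops     39                111  -72
1    L7     137  Finance     22                159 -137
2    L7      61     Data     22                 83  -61
3    L5     130  Finance     22                152 -130
4    L5      81    Sales     22                103  -81
5    L7     121    Sales     22                143 -121
6    L7      43     Data     22                 65  -43
7    L5     178       HR     22                200 -178
8    L7     116     Data     22                138 -116

-104.333333333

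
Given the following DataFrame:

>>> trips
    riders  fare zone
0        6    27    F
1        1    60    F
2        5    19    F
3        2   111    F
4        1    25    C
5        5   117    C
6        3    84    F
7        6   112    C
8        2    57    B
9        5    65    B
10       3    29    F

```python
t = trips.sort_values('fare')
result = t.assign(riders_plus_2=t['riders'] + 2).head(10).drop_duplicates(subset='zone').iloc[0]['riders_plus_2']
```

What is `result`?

7

sort by fare:
    riders  fare zone
2        5    19    F
4        1    25    C
0        6    27    F
10       3    29    F
8        2    57    B
1        1    60    F
9        5    65    B
6        3    84    F
3        2   111    F
7        6   112    C
5        5   117    C
add column riders_plus_2 = t['riders'] + 2:
    riders  fare zone  riders_plus_2
2        5    19    F              7
4        1    25    C              3
0        6    27    F              8
10       3    29    F              5
8        2    57    B              4
1        1    60    F              3
9        5    65    B              7
6        3    84    F              5
3        2   111    F              4
7        6   112    C              8
5        5   117    C              7
take first 10 rows:
    riders  fare zone  riders_plus_2
2        5    19    F              7
4        1    25    C              3
0        6    27    F              8
10       3    29    F              5
8        2    57    B              4
1        1    60    F              3
9        5    65    B              7
6        3    84    F              5
3        2   111    F              4
7        6   112    C              8
drop duplicate zone (keep=first):
   riders  fare zone  riders_plus_2
2       5    19    F              7
4       1    25    C              3
8       2    57    B              4
Then the value at position 0, column 'riders_plus_2': 7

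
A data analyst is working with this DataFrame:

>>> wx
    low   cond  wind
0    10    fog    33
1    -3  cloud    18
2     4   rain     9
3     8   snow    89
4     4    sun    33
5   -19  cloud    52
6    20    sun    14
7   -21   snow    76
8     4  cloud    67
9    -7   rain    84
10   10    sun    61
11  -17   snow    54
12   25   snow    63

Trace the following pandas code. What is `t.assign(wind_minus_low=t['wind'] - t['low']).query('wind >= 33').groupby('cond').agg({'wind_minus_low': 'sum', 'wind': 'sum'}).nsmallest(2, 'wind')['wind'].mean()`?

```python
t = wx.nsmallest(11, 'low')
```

58.5

take 11 rows with smallest low:
    low   cond  wind
7   -21   snow    76
5   -19  cloud    52
11  -17   snow    54
9    -7   rain    84
1    -3  cloud    18
2     4   rain     9
4     4    sun    33
8     4  cloud    67
3     8   snow    89
0    10    fog    33
10   10    sun    61
add column wind_minus_low = t['wind'] - t['low']:
    low   cond  wind  wind_minus_low
7   -21   snow    76              97
5   -19  cloud    52              71
11  -17   snow    54              71
9    -7   rain    84              91
1    -3  cloud    18              21
2     4   rain     9               5
4     4    sun    33              29
8     4  cloud    67              63
3     8   snow    89              81
0    10    fog    33              23
10   10    sun    61              51
filter rows where wind >= 33:
    low   cond  wind  wind_minus_low
7   -21   snow    76              97
5   -19  cloud    52              71
11  -17   snow    54              71
9    -7   rain    84              91
4     4    sun    33              29
8     4  cloud    67              63
3     8   snow    89              81
0    10    fog    33              23
10   10    sun    61              51
group by cond: sum(wind_minus_low), sum(wind):
       wind_minus_low  wind
cond                       
cloud             134   119
fog                23    33
rain               91    84
snow              249   219
sun                80    94
take 2 rows with smallest wind:
      wind_minus_low  wind
cond                      
fog               23    33
rain              91    84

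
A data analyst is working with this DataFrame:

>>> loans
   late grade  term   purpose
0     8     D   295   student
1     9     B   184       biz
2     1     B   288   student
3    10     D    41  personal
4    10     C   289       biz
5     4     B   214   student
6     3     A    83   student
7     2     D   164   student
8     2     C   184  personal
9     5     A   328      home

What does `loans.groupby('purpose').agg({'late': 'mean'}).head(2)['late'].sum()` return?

14.5

group by purpose, mean of late:
          late
purpose       
biz        9.5
home       5.0
personal   6.0
student    3.6
take first 2 rows:
         late
purpose      
biz       9.5
home      5.0
The sum of column 'late' is 14.5.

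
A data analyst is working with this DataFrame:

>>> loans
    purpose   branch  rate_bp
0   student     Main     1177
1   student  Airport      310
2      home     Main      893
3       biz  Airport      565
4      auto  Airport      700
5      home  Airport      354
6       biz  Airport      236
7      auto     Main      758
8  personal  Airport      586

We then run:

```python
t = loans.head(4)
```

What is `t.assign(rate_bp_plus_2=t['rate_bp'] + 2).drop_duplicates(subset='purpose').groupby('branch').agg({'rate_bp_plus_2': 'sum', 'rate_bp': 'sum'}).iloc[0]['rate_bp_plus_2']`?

take first 4 rows:
   purpose   branch  rate_bp
0  student     Main     1177
1  student  Airport      310
2     home     Main      893
3      biz  Airport      565
add column rate_bp_plus_2 = t['rate_bp'] + 2:
   purpose   branch  rate_bp  rate_bp_plus_2
0  student     Main     1177            1179
1  student  Airport      310             312
2     home     Main      893             895
3      biz  Airport      565             567
drop duplicate purpose (keep=first):
   purpose   branch  rate_bp  rate_bp_plus_2
0  student     Main     1177            1179
2     home     Main      893             895
3      biz  Airport      565             567
group by branch: sum(rate_bp_plus_2), sum(rate_bp):
         rate_bp_plus_2  rate_bp
branch                          
Airport             567      565
Main               2074     2070
Finally, value at position 0, column 'rate_bp_plus_2' = 567.

567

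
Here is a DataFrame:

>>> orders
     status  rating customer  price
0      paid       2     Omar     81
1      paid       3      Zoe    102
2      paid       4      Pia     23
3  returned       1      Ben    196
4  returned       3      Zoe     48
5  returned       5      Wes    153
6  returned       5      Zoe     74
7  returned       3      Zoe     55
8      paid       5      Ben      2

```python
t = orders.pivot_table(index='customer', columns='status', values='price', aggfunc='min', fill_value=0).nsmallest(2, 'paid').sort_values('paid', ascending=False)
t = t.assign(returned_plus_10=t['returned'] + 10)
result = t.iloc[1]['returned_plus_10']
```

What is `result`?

pivot: rows=customer, cols=status, min(price):
status    paid  returned
customer                
Ben          2       196
Omar        81         0
Pia         23         0
Wes          0       153
Zoe        102        48
take 2 rows with smallest paid:
status    paid  returned
customer                
Wes          0       153
Ben          2       196
sort by paid descending:
status    paid  returned
customer                
Ben          2       196
Wes          0       153
add column returned_plus_10 = t['returned'] + 10:
status    paid  returned  returned_plus_10
customer                                  
Ben          2       196               206
Wes          0       153               163

163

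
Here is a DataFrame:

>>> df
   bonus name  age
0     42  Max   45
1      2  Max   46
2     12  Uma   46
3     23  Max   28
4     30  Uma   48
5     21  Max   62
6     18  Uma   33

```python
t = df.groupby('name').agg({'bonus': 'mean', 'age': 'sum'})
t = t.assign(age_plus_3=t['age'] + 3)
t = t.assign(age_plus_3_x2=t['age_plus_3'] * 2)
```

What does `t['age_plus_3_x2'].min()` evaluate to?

group by name: mean(bonus), sum(age):
      bonus  age
name            
Max    22.0  181
Uma    20.0  127
add column age_plus_3 = t['age'] + 3:
      bonus  age  age_plus_3
name                        
Max    22.0  181         184
Uma    20.0  127         130
add column age_plus_3_x2 = t['age_plus_3'] * 2:
      bonus  age  age_plus_3  age_plus_3_x2
name                                       
Max    22.0  181         184            368
Uma    20.0  127         130            260
Finally, min of column 'age_plus_3_x2' = 260.

260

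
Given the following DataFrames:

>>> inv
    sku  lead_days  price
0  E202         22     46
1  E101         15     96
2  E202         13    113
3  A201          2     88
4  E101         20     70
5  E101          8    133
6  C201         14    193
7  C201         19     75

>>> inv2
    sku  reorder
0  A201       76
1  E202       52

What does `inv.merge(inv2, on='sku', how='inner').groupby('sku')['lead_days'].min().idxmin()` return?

merge on 'sku' (how='inner') → 3 rows:
    sku  lead_days  price  reorder
0  E202         22     46       52
1  E202         13    113       52
2  A201          2     88       76
group by sku, min of lead_days:
sku
A201     2
E202    13
Name: lead_days, dtype: int64
The label with the smallest value is A201.

A201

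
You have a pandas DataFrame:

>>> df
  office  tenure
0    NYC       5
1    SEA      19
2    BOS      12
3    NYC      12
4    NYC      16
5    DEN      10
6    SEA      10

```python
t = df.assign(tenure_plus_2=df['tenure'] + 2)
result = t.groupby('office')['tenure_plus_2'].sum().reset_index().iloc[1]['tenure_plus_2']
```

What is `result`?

12

add column tenure_plus_2 = df['tenure'] + 2:
  office  tenure  tenure_plus_2
0    NYC       5              7
1    SEA      19             21
2    BOS      12             14
3    NYC      12             14
4    NYC      16             18
5    DEN      10             12
6    SEA      10             12
group by office, sum of tenure_plus_2:
office
BOS    14
DEN    12
NYC    39
SEA    33
Name: tenure_plus_2, dtype: int64
reset_index():
  office  tenure_plus_2
0    BOS             14
1    DEN             12
2    NYC             39
3    SEA             33
Then the value at position 1, column 'tenure_plus_2': 12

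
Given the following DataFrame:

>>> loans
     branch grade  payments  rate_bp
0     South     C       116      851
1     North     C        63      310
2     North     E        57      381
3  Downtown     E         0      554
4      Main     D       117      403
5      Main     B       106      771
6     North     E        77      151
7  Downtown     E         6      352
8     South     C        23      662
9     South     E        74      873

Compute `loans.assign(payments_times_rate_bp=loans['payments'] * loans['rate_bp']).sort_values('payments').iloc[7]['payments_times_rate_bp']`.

add column payments_times_rate_bp = loans['payments'] * loans['rate_bp']:
     branch grade  payments  rate_bp  payments_times_rate_bp
0     South     C       116      851                   98716
1     North     C        63      310                   19530
2     North     E        57      381                   21717
3  Downtown     E         0      554                       0
4      Main     D       117      403                   47151
5      Main     B       106      771                   81726
6     North     E        77      151                   11627
7  Downtown     E         6      352                    2112
8     South     C        23      662                   15226
9     South     E        74      873                   64602
sort by payments:
     branch grade  payments  rate_bp  payments_times_rate_bp
3  Downtown     E         0      554                       0
7  Downtown     E         6      352                    2112
8     South     C        23      662                   15226
2     North     E        57      381                   21717
1     North     C        63      310                   19530
9     South     E        74      873                   64602
6     North     E        77      151                   11627
5      Main     B       106      771                   81726
0     South     C       116      851                   98716
4      Main     D       117      403                   47151

81726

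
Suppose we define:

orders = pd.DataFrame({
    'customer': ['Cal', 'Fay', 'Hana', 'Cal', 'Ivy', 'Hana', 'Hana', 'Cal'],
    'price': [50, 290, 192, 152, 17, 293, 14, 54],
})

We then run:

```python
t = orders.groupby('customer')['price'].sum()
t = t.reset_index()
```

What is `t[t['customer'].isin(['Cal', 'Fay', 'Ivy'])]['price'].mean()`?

187.666666667

group by customer, sum of price:
customer
Cal     256
Fay     290
Hana    499
Ivy      17
Name: price, dtype: int64
reset_index():
  customer  price
0      Cal    256
1      Fay    290
2     Hana    499
3      Ivy     17
filter rows where customer in ['Cal', 'Fay', 'Ivy']:
  customer  price
0      Cal    256
1      Fay    290
3      Ivy     17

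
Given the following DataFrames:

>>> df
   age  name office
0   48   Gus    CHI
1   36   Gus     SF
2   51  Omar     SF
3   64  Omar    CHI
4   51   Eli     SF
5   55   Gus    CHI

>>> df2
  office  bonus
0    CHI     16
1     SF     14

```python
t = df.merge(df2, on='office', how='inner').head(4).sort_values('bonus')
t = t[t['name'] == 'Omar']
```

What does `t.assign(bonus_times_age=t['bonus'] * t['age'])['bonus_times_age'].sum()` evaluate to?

1738

merge on 'office' (how='inner') → 6 rows:
   age  name office  bonus
0   48   Gus    CHI     16
1   36   Gus     SF     14
2   51  Omar     SF     14
3   64  Omar    CHI     16
4   51   Eli     SF     14
5   55   Gus    CHI     16
take first 4 rows:
   age  name office  bonus
0   48   Gus    CHI     16
1   36   Gus     SF     14
2   51  Omar     SF     14
3   64  Omar    CHI     16
sort by bonus:
   age  name office  bonus
1   36   Gus     SF     14
2   51  Omar     SF     14
0   48   Gus    CHI     16
3   64  Omar    CHI     16
filter rows where name == 'Omar':
   age  name office  bonus
2   51  Omar     SF     14
3   64  Omar    CHI     16
add column bonus_times_age = t['bonus'] * t['age']:
   age  name office  bonus  bonus_times_age
2   51  Omar     SF     14              714
3   64  Omar    CHI     16             1024
Hence 1738.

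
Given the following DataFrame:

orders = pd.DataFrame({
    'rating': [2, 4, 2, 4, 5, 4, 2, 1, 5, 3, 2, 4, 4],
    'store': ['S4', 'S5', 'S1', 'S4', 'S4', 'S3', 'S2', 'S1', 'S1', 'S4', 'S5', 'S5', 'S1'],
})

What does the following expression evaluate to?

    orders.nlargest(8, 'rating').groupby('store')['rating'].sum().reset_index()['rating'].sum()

take 8 rows with largest rating:
    rating store
4        5    S4
8        5    S1
1        4    S5
3        4    S4
5        4    S3
11       4    S5
12       4    S1
9        3    S4
group by store, sum of rating:
store
S1     9
S3     4
S4    12
S5     8
Name: rating, dtype: int64
reset_index():
  store  rating
0    S1       9
1    S3       4
2    S4      12
3    S5       8
The sum of column 'rating' is 33.

33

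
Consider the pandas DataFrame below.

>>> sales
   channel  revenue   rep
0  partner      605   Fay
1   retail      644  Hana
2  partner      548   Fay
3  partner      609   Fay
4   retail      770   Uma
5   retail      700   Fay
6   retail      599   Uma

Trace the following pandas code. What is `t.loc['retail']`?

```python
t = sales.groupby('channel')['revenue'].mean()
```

group by channel, mean of revenue:
channel
partner    587.333333
retail     678.250000
Name: revenue, dtype: float64
Reading off the value at index 'retail', we get 678.25.

678.25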